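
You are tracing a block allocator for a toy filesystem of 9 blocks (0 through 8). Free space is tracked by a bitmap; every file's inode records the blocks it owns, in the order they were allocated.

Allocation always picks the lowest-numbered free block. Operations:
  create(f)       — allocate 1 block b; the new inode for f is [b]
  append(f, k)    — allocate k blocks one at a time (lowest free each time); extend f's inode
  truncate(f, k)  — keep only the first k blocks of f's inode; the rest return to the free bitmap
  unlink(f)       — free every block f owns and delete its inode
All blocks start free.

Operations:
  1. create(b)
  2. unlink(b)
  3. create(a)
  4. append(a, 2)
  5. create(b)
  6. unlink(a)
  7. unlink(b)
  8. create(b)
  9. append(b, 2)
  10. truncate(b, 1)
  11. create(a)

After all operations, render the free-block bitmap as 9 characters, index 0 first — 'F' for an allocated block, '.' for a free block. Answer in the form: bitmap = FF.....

bitmap = FF.......

after create(b) → b:[0]  free=[F........]
after unlink(b) →   free=[.........]
after create(a) → a:[0]  free=[F........]
after append(a, 2) → a:[0, 1, 2]  free=[FFF......]
after create(b) → a:[0, 1, 2], b:[3]  free=[FFFF.....]
after unlink(a) → b:[3]  free=[...F.....]
after unlink(b) →   free=[.........]
after create(b) → b:[0]  free=[F........]
after append(b, 2) → b:[0, 1, 2]  free=[FFF......]
after truncate(b, 1) → b:[0]  free=[F........]
after create(a) → a:[1], b:[0]  free=[FF.......]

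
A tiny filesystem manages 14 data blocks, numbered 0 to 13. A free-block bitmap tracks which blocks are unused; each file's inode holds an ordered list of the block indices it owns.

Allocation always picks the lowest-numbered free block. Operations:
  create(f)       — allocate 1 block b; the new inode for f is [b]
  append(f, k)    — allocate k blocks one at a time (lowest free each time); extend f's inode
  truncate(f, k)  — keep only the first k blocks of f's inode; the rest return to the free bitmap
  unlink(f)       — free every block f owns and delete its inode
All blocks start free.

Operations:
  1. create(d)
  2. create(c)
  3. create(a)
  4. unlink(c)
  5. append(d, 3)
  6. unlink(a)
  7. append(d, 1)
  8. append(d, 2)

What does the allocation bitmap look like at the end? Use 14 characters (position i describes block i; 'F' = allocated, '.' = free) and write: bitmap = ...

[1] create(d) — d=0 (map F.............)
[2] create(c) — c=1 d=0 (map FF............)
[3] create(a) — a=2 c=1 d=0 (map FFF...........)
[4] unlink(c) — a=2 d=0 (map F.F...........)
[5] append(d, 3) — a=2 d=0,1,3,4 (map FFFFF.........)
[6] unlink(a) — d=0,1,3,4 (map FF.FF.........)
[7] append(d, 1) — d=0,1,3,4,2 (map FFFFF.........)
[8] append(d, 2) — d=0,1,3,4,2,5,6 (map FFFFFFF.......)

bitmap = FFFFFFF.......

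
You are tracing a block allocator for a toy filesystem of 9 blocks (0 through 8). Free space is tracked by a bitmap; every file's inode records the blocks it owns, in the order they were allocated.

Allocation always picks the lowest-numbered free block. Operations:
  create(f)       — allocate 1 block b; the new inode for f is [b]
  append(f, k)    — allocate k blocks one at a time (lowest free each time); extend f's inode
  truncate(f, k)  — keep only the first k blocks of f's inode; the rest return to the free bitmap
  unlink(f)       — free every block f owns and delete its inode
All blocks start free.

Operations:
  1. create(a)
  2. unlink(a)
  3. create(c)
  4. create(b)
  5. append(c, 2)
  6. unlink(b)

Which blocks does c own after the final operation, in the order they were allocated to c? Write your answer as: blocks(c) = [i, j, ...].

blocks(c) = [0, 2, 3]

  1. create(a)  ⇒  F........  {a→[0]}
  2. unlink(a)  ⇒  .........  {}
  3. create(c)  ⇒  F........  {c→[0]}
  4. create(b)  ⇒  FF.......  {b→[1]; c→[0]}
  5. append(c, 2)  ⇒  FFFF.....  {b→[1]; c→[0, 2, 3]}
  6. unlink(b)  ⇒  F.FF.....  {c→[0, 2, 3]}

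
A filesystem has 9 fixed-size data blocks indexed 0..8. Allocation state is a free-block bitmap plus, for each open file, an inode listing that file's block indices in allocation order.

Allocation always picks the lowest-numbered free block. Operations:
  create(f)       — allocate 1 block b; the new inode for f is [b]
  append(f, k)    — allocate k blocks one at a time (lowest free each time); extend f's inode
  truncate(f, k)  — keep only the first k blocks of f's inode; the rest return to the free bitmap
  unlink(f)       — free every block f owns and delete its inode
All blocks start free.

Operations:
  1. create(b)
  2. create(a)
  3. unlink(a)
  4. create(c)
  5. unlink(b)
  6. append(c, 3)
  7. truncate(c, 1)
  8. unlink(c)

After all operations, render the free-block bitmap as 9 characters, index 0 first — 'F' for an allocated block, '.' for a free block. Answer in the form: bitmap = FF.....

  1. create(b)  ⇒  F........  {b→[0]}
  2. create(a)  ⇒  FF.......  {a→[1]; b→[0]}
  3. unlink(a)  ⇒  F........  {b→[0]}
  4. create(c)  ⇒  FF.......  {b→[0]; c→[1]}
  5. unlink(b)  ⇒  .F.......  {c→[1]}
  6. append(c, 3)  ⇒  FFFF.....  {c→[1, 0, 2, 3]}
  7. truncate(c, 1)  ⇒  .F.......  {c→[1]}
  8. unlink(c)  ⇒  .........  {}

bitmap = .........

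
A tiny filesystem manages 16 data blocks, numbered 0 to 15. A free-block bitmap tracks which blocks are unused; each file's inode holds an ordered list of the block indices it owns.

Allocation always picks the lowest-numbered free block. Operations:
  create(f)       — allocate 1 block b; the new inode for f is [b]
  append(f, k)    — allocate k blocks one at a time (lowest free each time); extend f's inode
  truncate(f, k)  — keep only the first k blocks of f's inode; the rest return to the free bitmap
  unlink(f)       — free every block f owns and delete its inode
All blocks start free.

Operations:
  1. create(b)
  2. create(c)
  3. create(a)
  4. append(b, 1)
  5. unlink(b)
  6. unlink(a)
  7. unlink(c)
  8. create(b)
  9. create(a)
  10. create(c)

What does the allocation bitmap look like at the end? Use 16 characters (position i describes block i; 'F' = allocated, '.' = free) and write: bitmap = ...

create(b): bitmap=F............... | b=[0]
create(c): bitmap=FF.............. | b=[0] c=[1]
create(a): bitmap=FFF............. | a=[2] b=[0] c=[1]
append(b, 1): bitmap=FFFF............ | a=[2] b=[0, 3] c=[1]
unlink(b): bitmap=.FF............. | a=[2] c=[1]
unlink(a): bitmap=.F.............. | c=[1]
unlink(c): bitmap=................ | 
create(b): bitmap=F............... | b=[0]
create(a): bitmap=FF.............. | a=[1] b=[0]
create(c): bitmap=FFF............. | a=[1] b=[0] c=[2]

bitmap = FFF.............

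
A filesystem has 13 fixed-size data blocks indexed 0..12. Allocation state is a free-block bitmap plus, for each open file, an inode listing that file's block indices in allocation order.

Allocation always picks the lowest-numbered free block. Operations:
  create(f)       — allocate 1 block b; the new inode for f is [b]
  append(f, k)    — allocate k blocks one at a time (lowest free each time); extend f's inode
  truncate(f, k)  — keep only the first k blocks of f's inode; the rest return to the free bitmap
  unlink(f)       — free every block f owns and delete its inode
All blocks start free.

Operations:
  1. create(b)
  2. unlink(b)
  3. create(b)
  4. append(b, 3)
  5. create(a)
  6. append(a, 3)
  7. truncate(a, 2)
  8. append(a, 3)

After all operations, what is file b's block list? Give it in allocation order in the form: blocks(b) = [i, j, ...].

create(b): bitmap=F............ | b=[0]
unlink(b): bitmap=............. | 
create(b): bitmap=F............ | b=[0]
append(b, 3): bitmap=FFFF......... | b=[0, 1, 2, 3]
create(a): bitmap=FFFFF........ | a=[4] b=[0, 1, 2, 3]
append(a, 3): bitmap=FFFFFFFF..... | a=[4, 5, 6, 7] b=[0, 1, 2, 3]
truncate(a, 2): bitmap=FFFFFF....... | a=[4, 5] b=[0, 1, 2, 3]
append(a, 3): bitmap=FFFFFFFFF.... | a=[4, 5, 6, 7, 8] b=[0, 1, 2, 3]

blocks(b) = [0, 1, 2, 3]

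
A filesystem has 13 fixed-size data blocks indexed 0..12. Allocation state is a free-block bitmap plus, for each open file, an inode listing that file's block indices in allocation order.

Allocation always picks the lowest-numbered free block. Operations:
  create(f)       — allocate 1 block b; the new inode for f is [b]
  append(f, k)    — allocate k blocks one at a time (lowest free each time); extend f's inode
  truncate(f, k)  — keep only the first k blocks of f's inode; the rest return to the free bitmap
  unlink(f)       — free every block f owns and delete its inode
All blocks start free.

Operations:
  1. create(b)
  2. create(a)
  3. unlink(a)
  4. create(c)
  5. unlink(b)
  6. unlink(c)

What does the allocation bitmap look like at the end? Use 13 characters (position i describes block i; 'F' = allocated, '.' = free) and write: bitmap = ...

bitmap = .............

create(b): bitmap=F............ | b=[0]
create(a): bitmap=FF........... | a=[1] b=[0]
unlink(a): bitmap=F............ | b=[0]
create(c): bitmap=FF........... | b=[0] c=[1]
unlink(b): bitmap=.F........... | c=[1]
unlink(c): bitmap=............. | 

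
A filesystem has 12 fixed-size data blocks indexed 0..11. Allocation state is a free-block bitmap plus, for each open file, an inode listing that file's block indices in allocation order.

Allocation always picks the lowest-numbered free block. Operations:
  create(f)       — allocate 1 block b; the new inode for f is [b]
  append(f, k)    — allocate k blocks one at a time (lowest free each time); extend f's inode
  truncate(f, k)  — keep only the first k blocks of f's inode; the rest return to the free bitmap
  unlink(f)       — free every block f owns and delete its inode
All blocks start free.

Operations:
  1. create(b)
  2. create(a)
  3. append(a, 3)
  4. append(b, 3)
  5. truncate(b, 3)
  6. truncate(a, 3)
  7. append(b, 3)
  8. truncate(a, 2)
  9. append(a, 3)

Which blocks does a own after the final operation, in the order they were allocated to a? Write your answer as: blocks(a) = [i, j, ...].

create(b): bitmap=F........... | b=[0]
create(a): bitmap=FF.......... | a=[1] b=[0]
append(a, 3): bitmap=FFFFF....... | a=[1, 2, 3, 4] b=[0]
append(b, 3): bitmap=FFFFFFFF.... | a=[1, 2, 3, 4] b=[0, 5, 6, 7]
truncate(b, 3): bitmap=FFFFFFF..... | a=[1, 2, 3, 4] b=[0, 5, 6]
truncate(a, 3): bitmap=FFFF.FF..... | a=[1, 2, 3] b=[0, 5, 6]
append(b, 3): bitmap=FFFFFFFFF... | a=[1, 2, 3] b=[0, 5, 6, 4, 7, 8]
truncate(a, 2): bitmap=FFF.FFFFF... | a=[1, 2] b=[0, 5, 6, 4, 7, 8]
append(a, 3): bitmap=FFFFFFFFFFF. | a=[1, 2, 3, 9, 10] b=[0, 5, 6, 4, 7, 8]

blocks(a) = [1, 2, 3, 9, 10]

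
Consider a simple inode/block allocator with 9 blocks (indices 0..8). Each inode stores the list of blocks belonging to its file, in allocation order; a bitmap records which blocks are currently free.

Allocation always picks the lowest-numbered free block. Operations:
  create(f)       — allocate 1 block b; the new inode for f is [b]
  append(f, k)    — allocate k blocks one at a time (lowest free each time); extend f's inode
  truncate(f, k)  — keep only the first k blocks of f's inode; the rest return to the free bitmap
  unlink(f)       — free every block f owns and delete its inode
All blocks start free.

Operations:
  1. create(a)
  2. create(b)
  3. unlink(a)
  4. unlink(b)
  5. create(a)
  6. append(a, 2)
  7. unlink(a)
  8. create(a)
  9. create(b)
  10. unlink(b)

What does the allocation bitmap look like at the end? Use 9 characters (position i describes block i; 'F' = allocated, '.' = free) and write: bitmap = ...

after create(a) → a:[0]  free=[F........]
after create(b) → a:[0], b:[1]  free=[FF.......]
after unlink(a) → b:[1]  free=[.F.......]
after unlink(b) →   free=[.........]
after create(a) → a:[0]  free=[F........]
after append(a, 2) → a:[0, 1, 2]  free=[FFF......]
after unlink(a) →   free=[.........]
after create(a) → a:[0]  free=[F........]
after create(b) → a:[0], b:[1]  free=[FF.......]
after unlink(b) → a:[0]  free=[F........]

bitmap = F........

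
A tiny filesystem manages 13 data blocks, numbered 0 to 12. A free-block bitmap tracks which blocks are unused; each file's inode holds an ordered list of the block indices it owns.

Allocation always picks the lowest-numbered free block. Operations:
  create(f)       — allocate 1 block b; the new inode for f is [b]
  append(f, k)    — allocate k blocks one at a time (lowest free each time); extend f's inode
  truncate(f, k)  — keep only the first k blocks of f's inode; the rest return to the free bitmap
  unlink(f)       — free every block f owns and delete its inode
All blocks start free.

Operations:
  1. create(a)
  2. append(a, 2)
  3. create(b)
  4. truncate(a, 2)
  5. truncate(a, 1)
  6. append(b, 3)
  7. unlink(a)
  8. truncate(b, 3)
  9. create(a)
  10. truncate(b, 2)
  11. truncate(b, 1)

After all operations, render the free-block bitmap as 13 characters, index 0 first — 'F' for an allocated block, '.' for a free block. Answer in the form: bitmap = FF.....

bitmap = F..F.........

after create(a) → a:[0]  free=[F............]
after append(a, 2) → a:[0, 1, 2]  free=[FFF..........]
after create(b) → a:[0, 1, 2], b:[3]  free=[FFFF.........]
after truncate(a, 2) → a:[0, 1], b:[3]  free=[FF.F.........]
after truncate(a, 1) → a:[0], b:[3]  free=[F..F.........]
after append(b, 3) → a:[0], b:[3, 1, 2, 4]  free=[FFFFF........]
after unlink(a) → b:[3, 1, 2, 4]  free=[.FFFF........]
after truncate(b, 3) → b:[3, 1, 2]  free=[.FFF.........]
after create(a) → a:[0], b:[3, 1, 2]  free=[FFFF.........]
after truncate(b, 2) → a:[0], b:[3, 1]  free=[FF.F.........]
after truncate(b, 1) → a:[0], b:[3]  free=[F..F.........]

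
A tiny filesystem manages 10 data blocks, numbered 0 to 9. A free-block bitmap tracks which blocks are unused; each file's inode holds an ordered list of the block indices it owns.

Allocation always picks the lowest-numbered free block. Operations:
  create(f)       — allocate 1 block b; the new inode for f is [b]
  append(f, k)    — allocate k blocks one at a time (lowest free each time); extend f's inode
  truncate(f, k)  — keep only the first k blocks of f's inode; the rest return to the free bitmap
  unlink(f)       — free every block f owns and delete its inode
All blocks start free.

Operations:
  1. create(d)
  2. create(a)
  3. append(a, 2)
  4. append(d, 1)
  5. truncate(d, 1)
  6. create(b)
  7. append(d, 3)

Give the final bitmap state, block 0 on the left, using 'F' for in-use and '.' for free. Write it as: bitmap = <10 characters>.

after create(d) → d:[0]  free=[F.........]
after create(a) → a:[1], d:[0]  free=[FF........]
after append(a, 2) → a:[1, 2, 3], d:[0]  free=[FFFF......]
after append(d, 1) → a:[1, 2, 3], d:[0, 4]  free=[FFFFF.....]
after truncate(d, 1) → a:[1, 2, 3], d:[0]  free=[FFFF......]
after create(b) → a:[1, 2, 3], b:[4], d:[0]  free=[FFFFF.....]
after append(d, 3) → a:[1, 2, 3], b:[4], d:[0, 5, 6, 7]  free=[FFFFFFFF..]

bitmap = FFFFFFFF..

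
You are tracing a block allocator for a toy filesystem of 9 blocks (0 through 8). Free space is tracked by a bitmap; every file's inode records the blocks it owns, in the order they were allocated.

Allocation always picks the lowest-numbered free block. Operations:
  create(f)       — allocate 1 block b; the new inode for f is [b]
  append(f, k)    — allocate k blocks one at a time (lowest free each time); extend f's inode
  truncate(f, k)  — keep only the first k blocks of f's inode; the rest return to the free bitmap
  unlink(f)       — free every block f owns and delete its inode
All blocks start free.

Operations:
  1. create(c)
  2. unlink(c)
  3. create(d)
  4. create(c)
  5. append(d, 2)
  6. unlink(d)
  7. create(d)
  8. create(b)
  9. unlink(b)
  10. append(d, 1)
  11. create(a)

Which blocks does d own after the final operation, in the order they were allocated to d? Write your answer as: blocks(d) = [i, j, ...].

  1. create(c)  ⇒  F........  {c→[0]}
  2. unlink(c)  ⇒  .........  {}
  3. create(d)  ⇒  F........  {d→[0]}
  4. create(c)  ⇒  FF.......  {c→[1]; d→[0]}
  5. append(d, 2)  ⇒  FFFF.....  {c→[1]; d→[0, 2, 3]}
  6. unlink(d)  ⇒  .F.......  {c→[1]}
  7. create(d)  ⇒  FF.......  {c→[1]; d→[0]}
  8. create(b)  ⇒  FFF......  {b→[2]; c→[1]; d→[0]}
  9. unlink(b)  ⇒  FF.......  {c→[1]; d→[0]}
  10. append(d, 1)  ⇒  FFF......  {c→[1]; d→[0, 2]}
  11. create(a)  ⇒  FFFF.....  {a→[3]; c→[1]; d→[0, 2]}

blocks(d) = [0, 2]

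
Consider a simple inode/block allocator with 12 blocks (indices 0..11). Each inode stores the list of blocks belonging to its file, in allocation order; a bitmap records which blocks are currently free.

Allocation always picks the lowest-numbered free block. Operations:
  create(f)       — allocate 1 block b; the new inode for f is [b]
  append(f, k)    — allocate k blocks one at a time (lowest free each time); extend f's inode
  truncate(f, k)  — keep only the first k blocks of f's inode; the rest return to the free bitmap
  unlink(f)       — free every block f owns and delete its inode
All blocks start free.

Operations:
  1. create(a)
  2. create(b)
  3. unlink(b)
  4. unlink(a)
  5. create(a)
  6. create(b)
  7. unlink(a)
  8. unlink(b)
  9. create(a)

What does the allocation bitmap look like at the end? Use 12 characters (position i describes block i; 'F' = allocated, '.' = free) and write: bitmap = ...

bitmap = F...........

create(a): bitmap=F........... | a=[0]
create(b): bitmap=FF.......... | a=[0] b=[1]
unlink(b): bitmap=F........... | a=[0]
unlink(a): bitmap=............ | 
create(a): bitmap=F........... | a=[0]
create(b): bitmap=FF.......... | a=[0] b=[1]
unlink(a): bitmap=.F.......... | b=[1]
unlink(b): bitmap=............ | 
create(a): bitmap=F........... | a=[0]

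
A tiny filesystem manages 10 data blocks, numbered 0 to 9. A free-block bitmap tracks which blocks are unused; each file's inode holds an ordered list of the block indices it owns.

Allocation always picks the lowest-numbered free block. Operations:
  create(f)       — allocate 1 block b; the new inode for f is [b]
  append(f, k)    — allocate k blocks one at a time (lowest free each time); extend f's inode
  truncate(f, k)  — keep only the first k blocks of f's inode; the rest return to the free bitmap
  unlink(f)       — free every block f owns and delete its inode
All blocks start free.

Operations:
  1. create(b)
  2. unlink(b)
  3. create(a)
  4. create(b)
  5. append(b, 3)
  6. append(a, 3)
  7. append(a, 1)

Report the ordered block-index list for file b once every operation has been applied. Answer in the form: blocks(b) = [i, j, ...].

create(b): bitmap=F......... | b=[0]
unlink(b): bitmap=.......... | 
create(a): bitmap=F......... | a=[0]
create(b): bitmap=FF........ | a=[0] b=[1]
append(b, 3): bitmap=FFFFF..... | a=[0] b=[1, 2, 3, 4]
append(a, 3): bitmap=FFFFFFFF.. | a=[0, 5, 6, 7] b=[1, 2, 3, 4]
append(a, 1): bitmap=FFFFFFFFF. | a=[0, 5, 6, 7, 8] b=[1, 2, 3, 4]

blocks(b) = [1, 2, 3, 4]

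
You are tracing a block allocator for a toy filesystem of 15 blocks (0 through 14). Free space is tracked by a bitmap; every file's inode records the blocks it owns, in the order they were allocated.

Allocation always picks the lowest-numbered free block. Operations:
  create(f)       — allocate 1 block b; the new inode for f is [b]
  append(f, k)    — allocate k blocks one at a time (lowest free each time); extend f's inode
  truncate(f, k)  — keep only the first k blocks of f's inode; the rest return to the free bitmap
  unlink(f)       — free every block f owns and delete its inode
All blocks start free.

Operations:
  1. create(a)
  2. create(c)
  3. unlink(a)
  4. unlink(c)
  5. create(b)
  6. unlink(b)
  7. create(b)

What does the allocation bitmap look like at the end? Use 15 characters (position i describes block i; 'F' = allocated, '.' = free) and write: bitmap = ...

bitmap = F..............

create(a): bitmap=F.............. | a=[0]
create(c): bitmap=FF............. | a=[0] c=[1]
unlink(a): bitmap=.F............. | c=[1]
unlink(c): bitmap=............... | 
create(b): bitmap=F.............. | b=[0]
unlink(b): bitmap=............... | 
create(b): bitmap=F.............. | b=[0]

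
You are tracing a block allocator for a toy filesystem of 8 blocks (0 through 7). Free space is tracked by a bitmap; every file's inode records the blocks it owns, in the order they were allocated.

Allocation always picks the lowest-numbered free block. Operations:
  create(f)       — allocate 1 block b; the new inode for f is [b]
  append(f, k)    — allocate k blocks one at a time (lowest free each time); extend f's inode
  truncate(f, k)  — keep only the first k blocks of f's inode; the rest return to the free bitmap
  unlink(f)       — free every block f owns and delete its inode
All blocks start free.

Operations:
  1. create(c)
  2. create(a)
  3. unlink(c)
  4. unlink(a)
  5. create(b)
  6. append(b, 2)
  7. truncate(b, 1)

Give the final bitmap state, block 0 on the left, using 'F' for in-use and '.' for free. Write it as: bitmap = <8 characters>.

create(c): bitmap=F....... | c=[0]
create(a): bitmap=FF...... | a=[1] c=[0]
unlink(c): bitmap=.F...... | a=[1]
unlink(a): bitmap=........ | 
create(b): bitmap=F....... | b=[0]
append(b, 2): bitmap=FFF..... | b=[0, 1, 2]
truncate(b, 1): bitmap=F....... | b=[0]

bitmap = F.......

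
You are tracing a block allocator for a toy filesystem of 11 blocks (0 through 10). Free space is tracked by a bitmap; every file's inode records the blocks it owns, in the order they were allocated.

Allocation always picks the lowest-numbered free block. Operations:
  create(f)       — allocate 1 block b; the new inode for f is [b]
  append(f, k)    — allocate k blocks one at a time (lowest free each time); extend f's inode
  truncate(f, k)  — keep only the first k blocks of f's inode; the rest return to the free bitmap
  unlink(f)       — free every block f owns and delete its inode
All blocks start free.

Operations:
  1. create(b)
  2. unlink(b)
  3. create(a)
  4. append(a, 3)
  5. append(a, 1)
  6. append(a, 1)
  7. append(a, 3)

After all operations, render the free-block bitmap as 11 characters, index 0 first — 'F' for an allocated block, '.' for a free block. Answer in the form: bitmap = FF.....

  1. create(b)  ⇒  F..........  {b→[0]}
  2. unlink(b)  ⇒  ...........  {}
  3. create(a)  ⇒  F..........  {a→[0]}
  4. append(a, 3)  ⇒  FFFF.......  {a→[0, 1, 2, 3]}
  5. append(a, 1)  ⇒  FFFFF......  {a→[0, 1, 2, 3, 4]}
  6. append(a, 1)  ⇒  FFFFFF.....  {a→[0, 1, 2, 3, 4, 5]}
  7. append(a, 3)  ⇒  FFFFFFFFF..  {a→[0, 1, 2, 3, 4, 5, 6, 7, 8]}

bitmap = FFFFFFFFF..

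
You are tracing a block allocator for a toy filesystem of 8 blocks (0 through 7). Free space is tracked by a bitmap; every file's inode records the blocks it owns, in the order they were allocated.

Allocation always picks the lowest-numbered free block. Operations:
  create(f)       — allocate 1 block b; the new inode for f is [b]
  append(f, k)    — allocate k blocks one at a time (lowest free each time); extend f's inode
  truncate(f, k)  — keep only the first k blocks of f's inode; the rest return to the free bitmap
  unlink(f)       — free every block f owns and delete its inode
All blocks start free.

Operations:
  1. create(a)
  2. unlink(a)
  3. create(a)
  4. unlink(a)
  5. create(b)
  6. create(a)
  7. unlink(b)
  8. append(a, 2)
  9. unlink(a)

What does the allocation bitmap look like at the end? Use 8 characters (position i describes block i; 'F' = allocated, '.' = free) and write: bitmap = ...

bitmap = ........

[1] create(a) — a=0 (map F.......)
[2] unlink(a) —  (map ........)
[3] create(a) — a=0 (map F.......)
[4] unlink(a) —  (map ........)
[5] create(b) — b=0 (map F.......)
[6] create(a) — a=1 b=0 (map FF......)
[7] unlink(b) — a=1 (map .F......)
[8] append(a, 2) — a=1,0,2 (map FFF.....)
[9] unlink(a) —  (map ........)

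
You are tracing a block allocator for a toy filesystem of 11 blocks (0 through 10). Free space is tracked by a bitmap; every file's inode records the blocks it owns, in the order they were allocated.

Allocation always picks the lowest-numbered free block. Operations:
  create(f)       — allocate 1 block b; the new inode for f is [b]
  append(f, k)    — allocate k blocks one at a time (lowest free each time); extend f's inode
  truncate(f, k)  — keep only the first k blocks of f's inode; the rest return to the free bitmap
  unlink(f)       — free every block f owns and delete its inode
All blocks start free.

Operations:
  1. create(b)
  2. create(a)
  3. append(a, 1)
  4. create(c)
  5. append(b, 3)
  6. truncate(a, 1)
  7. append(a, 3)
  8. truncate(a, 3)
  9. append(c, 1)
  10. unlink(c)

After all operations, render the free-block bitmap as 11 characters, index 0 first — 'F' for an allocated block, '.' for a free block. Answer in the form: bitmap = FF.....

after create(b) → b:[0]  free=[F..........]
after create(a) → a:[1], b:[0]  free=[FF.........]
after append(a, 1) → a:[1, 2], b:[0]  free=[FFF........]
after create(c) → a:[1, 2], b:[0], c:[3]  free=[FFFF.......]
after append(b, 3) → a:[1, 2], b:[0, 4, 5, 6], c:[3]  free=[FFFFFFF....]
after truncate(a, 1) → a:[1], b:[0, 4, 5, 6], c:[3]  free=[FF.FFFF....]
after append(a, 3) → a:[1, 2, 7, 8], b:[0, 4, 5, 6], c:[3]  free=[FFFFFFFFF..]
after truncate(a, 3) → a:[1, 2, 7], b:[0, 4, 5, 6], c:[3]  free=[FFFFFFFF...]
after append(c, 1) → a:[1, 2, 7], b:[0, 4, 5, 6], c:[3, 8]  free=[FFFFFFFFF..]
after unlink(c) → a:[1, 2, 7], b:[0, 4, 5, 6]  free=[FFF.FFFF...]

bitmap = FFF.FFFF...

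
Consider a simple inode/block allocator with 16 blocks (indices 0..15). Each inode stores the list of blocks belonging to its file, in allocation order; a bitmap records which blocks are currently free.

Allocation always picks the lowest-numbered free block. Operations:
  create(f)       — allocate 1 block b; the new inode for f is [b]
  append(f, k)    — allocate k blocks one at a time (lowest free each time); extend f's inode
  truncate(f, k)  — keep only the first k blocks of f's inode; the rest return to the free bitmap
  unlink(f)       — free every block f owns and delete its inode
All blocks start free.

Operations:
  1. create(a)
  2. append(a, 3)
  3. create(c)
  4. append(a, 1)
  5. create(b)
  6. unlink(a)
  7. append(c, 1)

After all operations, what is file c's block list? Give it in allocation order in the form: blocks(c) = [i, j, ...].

blocks(c) = [4, 0]

create(a): bitmap=F............... | a=[0]
append(a, 3): bitmap=FFFF............ | a=[0, 1, 2, 3]
create(c): bitmap=FFFFF........... | a=[0, 1, 2, 3] c=[4]
append(a, 1): bitmap=FFFFFF.......... | a=[0, 1, 2, 3, 5] c=[4]
create(b): bitmap=FFFFFFF......... | a=[0, 1, 2, 3, 5] b=[6] c=[4]
unlink(a): bitmap=....F.F......... | b=[6] c=[4]
append(c, 1): bitmap=F...F.F......... | b=[6] c=[4, 0]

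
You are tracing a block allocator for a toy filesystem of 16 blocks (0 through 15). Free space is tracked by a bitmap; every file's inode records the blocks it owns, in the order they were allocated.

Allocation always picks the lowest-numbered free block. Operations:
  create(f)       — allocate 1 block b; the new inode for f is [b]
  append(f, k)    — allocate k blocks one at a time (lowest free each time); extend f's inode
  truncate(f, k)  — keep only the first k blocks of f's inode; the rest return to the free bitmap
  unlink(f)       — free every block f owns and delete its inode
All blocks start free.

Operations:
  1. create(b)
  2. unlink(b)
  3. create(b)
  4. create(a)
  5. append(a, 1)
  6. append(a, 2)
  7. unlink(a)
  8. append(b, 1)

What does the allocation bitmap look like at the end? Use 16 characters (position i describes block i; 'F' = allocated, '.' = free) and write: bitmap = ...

[1] create(b) — b=0 (map F...............)
[2] unlink(b) —  (map ................)
[3] create(b) — b=0 (map F...............)
[4] create(a) — a=1 b=0 (map FF..............)
[5] append(a, 1) — a=1,2 b=0 (map FFF.............)
[6] append(a, 2) — a=1,2,3,4 b=0 (map FFFFF...........)
[7] unlink(a) — b=0 (map F...............)
[8] append(b, 1) — b=0,1 (map FF..............)

bitmap = FF..............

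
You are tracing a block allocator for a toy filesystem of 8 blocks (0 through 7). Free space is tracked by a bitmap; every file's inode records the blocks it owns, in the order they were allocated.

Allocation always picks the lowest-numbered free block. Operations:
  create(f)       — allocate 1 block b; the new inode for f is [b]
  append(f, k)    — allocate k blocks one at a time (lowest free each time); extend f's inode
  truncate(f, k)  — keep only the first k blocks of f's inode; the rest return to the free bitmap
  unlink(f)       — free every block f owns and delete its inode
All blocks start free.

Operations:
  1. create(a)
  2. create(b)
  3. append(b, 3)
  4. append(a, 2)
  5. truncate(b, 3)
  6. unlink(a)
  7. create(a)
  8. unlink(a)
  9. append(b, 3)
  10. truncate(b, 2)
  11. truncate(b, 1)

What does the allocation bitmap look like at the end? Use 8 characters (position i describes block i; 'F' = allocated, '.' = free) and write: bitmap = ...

create(a): bitmap=F....... | a=[0]
create(b): bitmap=FF...... | a=[0] b=[1]
append(b, 3): bitmap=FFFFF... | a=[0] b=[1, 2, 3, 4]
append(a, 2): bitmap=FFFFFFF. | a=[0, 5, 6] b=[1, 2, 3, 4]
truncate(b, 3): bitmap=FFFF.FF. | a=[0, 5, 6] b=[1, 2, 3]
unlink(a): bitmap=.FFF.... | b=[1, 2, 3]
create(a): bitmap=FFFF.... | a=[0] b=[1, 2, 3]
unlink(a): bitmap=.FFF.... | b=[1, 2, 3]
append(b, 3): bitmap=FFFFFF.. | b=[1, 2, 3, 0, 4, 5]
truncate(b, 2): bitmap=.FF..... | b=[1, 2]
truncate(b, 1): bitmap=.F...... | b=[1]

bitmap = .F......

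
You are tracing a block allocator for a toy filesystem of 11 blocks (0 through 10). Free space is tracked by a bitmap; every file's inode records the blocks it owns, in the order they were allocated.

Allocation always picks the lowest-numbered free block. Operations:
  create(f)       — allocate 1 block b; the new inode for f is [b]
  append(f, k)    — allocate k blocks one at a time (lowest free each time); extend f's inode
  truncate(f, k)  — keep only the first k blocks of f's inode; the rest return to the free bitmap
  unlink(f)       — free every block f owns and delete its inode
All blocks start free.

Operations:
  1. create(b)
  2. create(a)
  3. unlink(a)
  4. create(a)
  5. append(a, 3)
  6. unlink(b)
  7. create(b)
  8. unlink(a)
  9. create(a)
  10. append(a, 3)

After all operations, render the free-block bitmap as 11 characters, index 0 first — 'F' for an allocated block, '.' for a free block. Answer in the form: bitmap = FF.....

bitmap = FFFFF......

after create(b) → b:[0]  free=[F..........]
after create(a) → a:[1], b:[0]  free=[FF.........]
after unlink(a) → b:[0]  free=[F..........]
after create(a) → a:[1], b:[0]  free=[FF.........]
after append(a, 3) → a:[1, 2, 3, 4], b:[0]  free=[FFFFF......]
after unlink(b) → a:[1, 2, 3, 4]  free=[.FFFF......]
after create(b) → a:[1, 2, 3, 4], b:[0]  free=[FFFFF......]
after unlink(a) → b:[0]  free=[F..........]
after create(a) → a:[1], b:[0]  free=[FF.........]
after append(a, 3) → a:[1, 2, 3, 4], b:[0]  free=[FFFFF......]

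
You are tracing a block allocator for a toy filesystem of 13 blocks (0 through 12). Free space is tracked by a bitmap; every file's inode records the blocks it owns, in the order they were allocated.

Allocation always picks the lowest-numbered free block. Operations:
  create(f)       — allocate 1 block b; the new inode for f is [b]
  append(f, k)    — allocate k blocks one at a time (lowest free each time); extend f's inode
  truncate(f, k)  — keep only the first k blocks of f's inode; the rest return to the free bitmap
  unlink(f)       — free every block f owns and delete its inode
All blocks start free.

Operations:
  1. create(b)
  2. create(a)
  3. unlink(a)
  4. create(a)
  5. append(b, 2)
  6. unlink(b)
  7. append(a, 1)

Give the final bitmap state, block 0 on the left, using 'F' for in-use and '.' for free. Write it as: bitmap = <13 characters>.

bitmap = FF...........

  1. create(b)  ⇒  F............  {b→[0]}
  2. create(a)  ⇒  FF...........  {a→[1]; b→[0]}
  3. unlink(a)  ⇒  F............  {b→[0]}
  4. create(a)  ⇒  FF...........  {a→[1]; b→[0]}
  5. append(b, 2)  ⇒  FFFF.........  {a→[1]; b→[0, 2, 3]}
  6. unlink(b)  ⇒  .F...........  {a→[1]}
  7. append(a, 1)  ⇒  FF...........  {a→[1, 0]}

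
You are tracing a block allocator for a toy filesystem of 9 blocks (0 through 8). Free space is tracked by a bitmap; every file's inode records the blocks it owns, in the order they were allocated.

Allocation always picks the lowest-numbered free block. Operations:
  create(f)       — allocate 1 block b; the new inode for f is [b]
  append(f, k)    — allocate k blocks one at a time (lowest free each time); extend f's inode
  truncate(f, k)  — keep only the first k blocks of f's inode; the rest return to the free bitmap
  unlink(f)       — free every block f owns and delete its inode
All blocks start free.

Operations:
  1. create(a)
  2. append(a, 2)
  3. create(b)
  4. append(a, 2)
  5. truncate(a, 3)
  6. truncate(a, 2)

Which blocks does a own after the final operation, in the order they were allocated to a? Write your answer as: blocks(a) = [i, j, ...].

blocks(a) = [0, 1]

  1. create(a)  ⇒  F........  {a→[0]}
  2. append(a, 2)  ⇒  FFF......  {a→[0, 1, 2]}
  3. create(b)  ⇒  FFFF.....  {a→[0, 1, 2]; b→[3]}
  4. append(a, 2)  ⇒  FFFFFF...  {a→[0, 1, 2, 4, 5]; b→[3]}
  5. truncate(a, 3)  ⇒  FFFF.....  {a→[0, 1, 2]; b→[3]}
  6. truncate(a, 2)  ⇒  FF.F.....  {a→[0, 1]; b→[3]}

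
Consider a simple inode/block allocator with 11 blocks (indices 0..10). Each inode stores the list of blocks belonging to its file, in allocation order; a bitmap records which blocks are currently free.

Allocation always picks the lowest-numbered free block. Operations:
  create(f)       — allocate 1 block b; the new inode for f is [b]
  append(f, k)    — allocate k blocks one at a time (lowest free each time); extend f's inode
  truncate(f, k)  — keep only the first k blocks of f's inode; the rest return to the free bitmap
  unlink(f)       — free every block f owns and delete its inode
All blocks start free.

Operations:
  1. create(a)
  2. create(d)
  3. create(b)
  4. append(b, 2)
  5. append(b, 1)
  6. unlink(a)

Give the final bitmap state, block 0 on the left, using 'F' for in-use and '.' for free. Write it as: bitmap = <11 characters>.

bitmap = .FFFFF.....

[1] create(a) — a=0 (map F..........)
[2] create(d) — a=0 d=1 (map FF.........)
[3] create(b) — a=0 b=2 d=1 (map FFF........)
[4] append(b, 2) — a=0 b=2,3,4 d=1 (map FFFFF......)
[5] append(b, 1) — a=0 b=2,3,4,5 d=1 (map FFFFFF.....)
[6] unlink(a) — b=2,3,4,5 d=1 (map .FFFFF.....)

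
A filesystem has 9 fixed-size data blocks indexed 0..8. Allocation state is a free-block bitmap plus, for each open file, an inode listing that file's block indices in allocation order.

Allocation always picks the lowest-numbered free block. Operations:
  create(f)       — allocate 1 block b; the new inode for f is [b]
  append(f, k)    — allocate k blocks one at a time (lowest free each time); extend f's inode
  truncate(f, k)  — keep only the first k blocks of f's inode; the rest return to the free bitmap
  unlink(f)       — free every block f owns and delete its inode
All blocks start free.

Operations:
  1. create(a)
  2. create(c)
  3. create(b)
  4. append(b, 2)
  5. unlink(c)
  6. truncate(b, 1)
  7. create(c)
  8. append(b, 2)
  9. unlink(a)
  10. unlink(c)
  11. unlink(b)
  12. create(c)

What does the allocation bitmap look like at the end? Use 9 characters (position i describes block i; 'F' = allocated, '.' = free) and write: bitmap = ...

bitmap = F........

[1] create(a) — a=0 (map F........)
[2] create(c) — a=0 c=1 (map FF.......)
[3] create(b) — a=0 b=2 c=1 (map FFF......)
[4] append(b, 2) — a=0 b=2,3,4 c=1 (map FFFFF....)
[5] unlink(c) — a=0 b=2,3,4 (map F.FFF....)
[6] truncate(b, 1) — a=0 b=2 (map F.F......)
[7] create(c) — a=0 b=2 c=1 (map FFF......)
[8] append(b, 2) — a=0 b=2,3,4 c=1 (map FFFFF....)
[9] unlink(a) — b=2,3,4 c=1 (map .FFFF....)
[10] unlink(c) — b=2,3,4 (map ..FFF....)
[11] unlink(b) —  (map .........)
[12] create(c) — c=0 (map F........)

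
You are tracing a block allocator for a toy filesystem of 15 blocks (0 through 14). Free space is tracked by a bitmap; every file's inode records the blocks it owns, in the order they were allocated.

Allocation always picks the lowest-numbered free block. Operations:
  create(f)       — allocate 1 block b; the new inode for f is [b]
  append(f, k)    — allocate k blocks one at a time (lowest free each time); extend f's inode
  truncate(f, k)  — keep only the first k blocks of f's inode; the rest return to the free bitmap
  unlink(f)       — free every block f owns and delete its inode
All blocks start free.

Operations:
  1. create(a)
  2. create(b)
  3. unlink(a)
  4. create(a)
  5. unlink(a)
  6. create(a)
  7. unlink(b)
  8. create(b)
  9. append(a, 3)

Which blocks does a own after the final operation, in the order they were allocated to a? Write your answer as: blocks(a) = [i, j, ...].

[1] create(a) — a=0 (map F..............)
[2] create(b) — a=0 b=1 (map FF.............)
[3] unlink(a) — b=1 (map .F.............)
[4] create(a) — a=0 b=1 (map FF.............)
[5] unlink(a) — b=1 (map .F.............)
[6] create(a) — a=0 b=1 (map FF.............)
[7] unlink(b) — a=0 (map F..............)
[8] create(b) — a=0 b=1 (map FF.............)
[9] append(a, 3) — a=0,2,3,4 b=1 (map FFFFF..........)

blocks(a) = [0, 2, 3, 4]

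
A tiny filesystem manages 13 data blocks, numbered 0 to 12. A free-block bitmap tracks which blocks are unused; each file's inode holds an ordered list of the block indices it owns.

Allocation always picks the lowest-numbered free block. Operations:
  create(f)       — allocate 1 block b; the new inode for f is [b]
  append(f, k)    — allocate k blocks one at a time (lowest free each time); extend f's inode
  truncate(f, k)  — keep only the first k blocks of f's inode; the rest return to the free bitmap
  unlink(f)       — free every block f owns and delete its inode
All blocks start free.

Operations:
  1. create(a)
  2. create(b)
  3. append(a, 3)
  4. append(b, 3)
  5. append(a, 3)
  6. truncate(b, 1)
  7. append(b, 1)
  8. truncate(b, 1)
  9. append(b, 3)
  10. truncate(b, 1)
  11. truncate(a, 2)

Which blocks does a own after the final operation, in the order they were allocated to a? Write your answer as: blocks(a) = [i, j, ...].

after create(a) → a:[0]  free=[F............]
after create(b) → a:[0], b:[1]  free=[FF...........]
after append(a, 3) → a:[0, 2, 3, 4], b:[1]  free=[FFFFF........]
after append(b, 3) → a:[0, 2, 3, 4], b:[1, 5, 6, 7]  free=[FFFFFFFF.....]
after append(a, 3) → a:[0, 2, 3, 4, 8, 9, 10], b:[1, 5, 6, 7]  free=[FFFFFFFFFFF..]
after truncate(b, 1) → a:[0, 2, 3, 4, 8, 9, 10], b:[1]  free=[FFFFF...FFF..]
after append(b, 1) → a:[0, 2, 3, 4, 8, 9, 10], b:[1, 5]  free=[FFFFFF..FFF..]
after truncate(b, 1) → a:[0, 2, 3, 4, 8, 9, 10], b:[1]  free=[FFFFF...FFF..]
after append(b, 3) → a:[0, 2, 3, 4, 8, 9, 10], b:[1, 5, 6, 7]  free=[FFFFFFFFFFF..]
after truncate(b, 1) → a:[0, 2, 3, 4, 8, 9, 10], b:[1]  free=[FFFFF...FFF..]
after truncate(a, 2) → a:[0, 2], b:[1]  free=[FFF..........]

blocks(a) = [0, 2]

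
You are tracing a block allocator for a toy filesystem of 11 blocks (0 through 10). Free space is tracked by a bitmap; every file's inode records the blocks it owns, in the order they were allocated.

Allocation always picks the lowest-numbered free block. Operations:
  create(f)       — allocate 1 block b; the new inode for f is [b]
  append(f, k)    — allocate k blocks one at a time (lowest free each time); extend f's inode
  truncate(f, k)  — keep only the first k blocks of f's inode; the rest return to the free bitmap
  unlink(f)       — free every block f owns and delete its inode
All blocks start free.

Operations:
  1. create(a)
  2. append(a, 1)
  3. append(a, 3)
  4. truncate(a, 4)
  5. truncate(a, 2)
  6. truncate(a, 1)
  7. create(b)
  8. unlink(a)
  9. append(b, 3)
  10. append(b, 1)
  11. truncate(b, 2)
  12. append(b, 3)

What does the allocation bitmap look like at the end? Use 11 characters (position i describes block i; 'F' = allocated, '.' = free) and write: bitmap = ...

  1. create(a)  ⇒  F..........  {a→[0]}
  2. append(a, 1)  ⇒  FF.........  {a→[0, 1]}
  3. append(a, 3)  ⇒  FFFFF......  {a→[0, 1, 2, 3, 4]}
  4. truncate(a, 4)  ⇒  FFFF.......  {a→[0, 1, 2, 3]}
  5. truncate(a, 2)  ⇒  FF.........  {a→[0, 1]}
  6. truncate(a, 1)  ⇒  F..........  {a→[0]}
  7. create(b)  ⇒  FF.........  {a→[0]; b→[1]}
  8. unlink(a)  ⇒  .F.........  {b→[1]}
  9. append(b, 3)  ⇒  FFFF.......  {b→[1, 0, 2, 3]}
  10. append(b, 1)  ⇒  FFFFF......  {b→[1, 0, 2, 3, 4]}
  11. truncate(b, 2)  ⇒  FF.........  {b→[1, 0]}
  12. append(b, 3)  ⇒  FFFFF......  {b→[1, 0, 2, 3, 4]}

bitmap = FFFFF......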